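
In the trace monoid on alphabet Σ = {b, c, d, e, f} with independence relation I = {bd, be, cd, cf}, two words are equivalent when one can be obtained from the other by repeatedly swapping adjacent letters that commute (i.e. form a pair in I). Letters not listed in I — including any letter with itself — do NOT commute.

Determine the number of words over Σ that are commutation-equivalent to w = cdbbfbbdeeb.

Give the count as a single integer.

0(c) covers ∅
1(d) covers ∅
2(b) covers 0:c
3(b) covers 2:b
4(f) covers 1:d, 3:b
5(b) covers 4:f
6(b) covers 5:b
7(d) covers 4:f
8(e) covers 7:d
9(e) covers 8:e
10(b) covers 6:b
floor of heap: 0:c, 1:d
completions by unplaced set U, small U first (add the entries for U minus each lowest piece of U):
  |U|=1: {9}:1  {10}:1
  |U|=2: {6,10}:1  {8,9}:1  {9,10}:2
  |U|=3: {5,6,10}:1  {6,9,10}:3  {7,8,9}:1  {8,9,10}:3
  |U|=4: {5,6,9,10}:4  {6,8,9,10}:6  {7,8,9,10}:4
  |U|=5: {5,6,8,9,10}:10  {6,7,8,9,10}:10
  |U|=6: {5,6,7,8,9,10}:20
  |U|=7: {4,5,6,7,8,9,10}:20
  |U|=8: {1,4,5,6,7,8,9,10}:20  {3,4,5,6,7,8,9,10}:20
  |U|=9: {1,3,4,5,6,7,8,9,10}:40  {2,3,4,5,6,7,8,9,10}:20
  start at 0(c): 60
  start at 1(d): 20
sum over floor = 80

80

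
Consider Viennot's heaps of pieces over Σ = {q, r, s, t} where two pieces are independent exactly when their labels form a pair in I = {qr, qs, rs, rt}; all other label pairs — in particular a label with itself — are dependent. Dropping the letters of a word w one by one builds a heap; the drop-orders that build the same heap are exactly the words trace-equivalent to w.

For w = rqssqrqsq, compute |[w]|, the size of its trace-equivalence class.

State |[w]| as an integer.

1260

drop 0:r onto floor
drop 1:q onto floor
drop 2:s onto floor
drop 3:s onto {2:s}
drop 4:q onto {1:q}
drop 5:r onto {0:r}
drop 6:q onto {4:q}
drop 7:s onto {3:s}
drop 8:q onto {6:q}
ground layer = {0:r, 1:q, 2:s}
drop-orders for the pieces not yet dropped (sum over which currently-grounded one goes next):
  1 to go: {5} 1  {7} 1  {8} 1
  2 to go: {0,5} 1  {3,7} 1  {5,7} 2  {5,8} 2  {6,8} 1  {7,8} 2
  3 to go: {0,5,7} 3  {0,5,8} 3  {2,3,7} 1  {3,5,7} 3  {3,7,8} 3  {4,6,8} 1  {5,6,8} 3  {5,7,8} 6  {6,7,8} 3
  4 to go: {0,3,5,7} 6  {0,5,6,8} 6  {0,5,7,8} 12  {1,4,6,8} 1  {2,3,5,7} 4  {2,3,7,8} 4  {3,5,7,8} 12  {3,6,7,8} 6  {4,5,6,8} 4  {4,6,7,8} 4  {5,6,7,8} 12
  5 to go: {0,2,3,5,7} 10  {0,3,5,7,8} 30  {0,4,5,6,8} 10  {0,5,6,7,8} 30  {1,4,5,6,8} 5  {1,4,6,7,8} 5  {2,3,5,7,8} 20  {2,3,6,7,8} 10  {3,4,6,7,8} 10  {3,5,6,7,8} 30  {4,5,6,7,8} 20
  6 to go: {0,1,4,5,6,8} 15  {0,2,3,5,7,8} 60  {0,3,5,6,7,8} 90  {0,4,5,6,7,8} 60  {1,3,4,6,7,8} 15  {1,4,5,6,7,8} 30  {2,3,4,6,7,8} 20  {2,3,5,6,7,8} 60  {3,4,5,6,7,8} 60
  7 to go: {0,1,4,5,6,7,8} 105  {0,2,3,5,6,7,8} 210  {0,3,4,5,6,7,8} 210  {1,2,3,4,6,7,8} 35  {1,3,4,5,6,7,8} 105  {2,3,4,5,6,7,8} 140
  if 0:r drops first: 280 orders
  if 1:q drops first: 560 orders
  if 2:s drops first: 420 orders
heap linearizations: 1260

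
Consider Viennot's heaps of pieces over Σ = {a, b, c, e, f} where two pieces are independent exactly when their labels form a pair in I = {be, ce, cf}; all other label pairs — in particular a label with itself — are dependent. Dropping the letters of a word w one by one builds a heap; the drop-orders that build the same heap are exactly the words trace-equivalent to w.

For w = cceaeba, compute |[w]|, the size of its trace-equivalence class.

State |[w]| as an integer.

0(c) covers ∅
1(c) covers 0:c
2(e) covers ∅
3(a) covers 1:c, 2:e
4(e) covers 3:a
5(b) covers 3:a
6(a) covers 4:e, 5:b
floor of heap: 0:c, 2:e
completions by unplaced set U, small U first (add the entries for U minus each lowest piece of U):
  |U|=1: {6}:1
  |U|=2: {4,6}:1  {5,6}:1
  |U|=3: {4,5,6}:2
  |U|=4: {3,4,5,6}:2
  |U|=5: {1,3,4,5,6}:2  {2,3,4,5,6}:2
  start at 0(c): 4
  start at 2(e): 2
sum over floor = 6

6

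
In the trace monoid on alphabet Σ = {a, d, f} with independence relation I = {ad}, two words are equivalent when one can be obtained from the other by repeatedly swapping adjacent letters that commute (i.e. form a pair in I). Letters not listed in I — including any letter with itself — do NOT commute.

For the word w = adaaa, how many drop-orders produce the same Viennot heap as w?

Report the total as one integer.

drop 0:a onto floor
drop 1:d onto floor
drop 2:a onto {0:a}
drop 3:a onto {2:a}
drop 4:a onto {3:a}
ground layer = {0:a, 1:d}
drop-orders for the pieces not yet dropped (sum over which currently-grounded one goes next):
  1 to go: {1} 1  {4} 1
  2 to go: {1,4} 2  {3,4} 1
  3 to go: {1,3,4} 3  {2,3,4} 1
  if 0:a drops first: 4 orders
  if 1:d drops first: 1 orders
heap linearizations: 5

5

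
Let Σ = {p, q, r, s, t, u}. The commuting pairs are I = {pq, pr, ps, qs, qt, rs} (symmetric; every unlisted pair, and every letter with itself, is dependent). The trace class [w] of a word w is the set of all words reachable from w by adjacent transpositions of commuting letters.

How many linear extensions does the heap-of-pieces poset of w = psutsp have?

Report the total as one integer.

#0=p has no predecessor
#1=s has no predecessor
#2=u depends on [0:p, 1:s]
#3=t depends on [2:u]
#4=s depends on [3:t]
#5=p depends on [3:t]
sources: [0:p, 1:s]
N(rest) = Σ N(rest − s) over sources s of rest; N(one piece) = 1:
  size 1 → [4]=1  [5]=1
  size 2 → [4,5]=2
  size 3 → [3,4,5]=2
  size 4 → [2,3,4,5]=2
  first=0(p) contributes 2
  first=1(s) contributes 2
|[w]| = 4

4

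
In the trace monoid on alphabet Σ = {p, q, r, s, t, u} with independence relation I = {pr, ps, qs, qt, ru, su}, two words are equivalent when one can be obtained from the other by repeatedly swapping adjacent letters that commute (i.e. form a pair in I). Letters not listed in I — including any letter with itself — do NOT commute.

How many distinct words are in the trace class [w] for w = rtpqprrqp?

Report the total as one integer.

drop 0:r onto floor
drop 1:t onto {0:r}
drop 2:p onto {1:t}
drop 3:q onto {2:p}
drop 4:p onto {3:q}
drop 5:r onto {3:q}
drop 6:r onto {5:r}
drop 7:q onto {4:p, 6:r}
drop 8:p onto {7:q}
ground layer = {0:r}
drop-orders for the pieces not yet dropped (sum over which currently-grounded one goes next):
  1 to go: {8} 1
  2 to go: {7,8} 1
  3 to go: {4,7,8} 1  {6,7,8} 1
  4 to go: {4,6,7,8} 2  {5,6,7,8} 1
  5 to go: {4,5,6,7,8} 3
  6 to go: {3,4,5,6,7,8} 3
  7 to go: {2,3,4,5,6,7,8} 3
  if 0:r drops first: 3 orders

3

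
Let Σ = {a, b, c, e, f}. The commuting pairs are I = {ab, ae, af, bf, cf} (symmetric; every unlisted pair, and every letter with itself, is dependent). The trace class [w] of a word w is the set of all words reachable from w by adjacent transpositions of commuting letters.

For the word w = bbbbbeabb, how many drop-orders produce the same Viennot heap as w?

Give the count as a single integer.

9

#0=b has no predecessor
#1=b depends on [0:b]
#2=b depends on [1:b]
#3=b depends on [2:b]
#4=b depends on [3:b]
#5=e depends on [4:b]
#6=a has no predecessor
#7=b depends on [5:e]
#8=b depends on [7:b]
sources: [0:b, 6:a]
N(rest) = Σ N(rest − s) over sources s of rest; N(one piece) = 1:
  size 1 → [6]=1  [8]=1
  size 2 → [6,8]=2  [7,8]=1
  size 3 → [5,7,8]=1  [6,7,8]=3
  size 4 → [4,5,7,8]=1  [5,6,7,8]=4
  size 5 → [3,4,5,7,8]=1  [4,5,6,7,8]=5
  size 6 → [2,3,4,5,7,8]=1  [3,4,5,6,7,8]=6
  size 7 → [1,2,3,4,5,7,8]=1  [2,3,4,5,6,7,8]=7
  first=0(b) contributes 8
  first=6(a) contributes 1
|[w]| = 9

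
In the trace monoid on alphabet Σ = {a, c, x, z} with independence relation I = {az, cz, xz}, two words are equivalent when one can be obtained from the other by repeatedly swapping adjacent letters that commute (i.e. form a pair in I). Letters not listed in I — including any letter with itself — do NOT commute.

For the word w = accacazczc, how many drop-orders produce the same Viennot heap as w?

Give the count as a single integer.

drop 0:a onto floor
drop 1:c onto {0:a}
drop 2:c onto {1:c}
drop 3:a onto {2:c}
drop 4:c onto {3:a}
drop 5:a onto {4:c}
drop 6:z onto floor
drop 7:c onto {5:a}
drop 8:z onto {6:z}
drop 9:c onto {7:c}
ground layer = {0:a, 6:z}
drop-orders for the pieces not yet dropped (sum over which currently-grounded one goes next):
  1 to go: {8} 1  {9} 1
  2 to go: {6,8} 1  {7,9} 1  {8,9} 2
  3 to go: {5,7,9} 1  {6,8,9} 3  {7,8,9} 3
  4 to go: {4,5,7,9} 1  {5,7,8,9} 4  {6,7,8,9} 6
  5 to go: {3,4,5,7,9} 1  {4,5,7,8,9} 5  {5,6,7,8,9} 10
  6 to go: {2,3,4,5,7,9} 1  {3,4,5,7,8,9} 6  {4,5,6,7,8,9} 15
  7 to go: {1,2,3,4,5,7,9} 1  {2,3,4,5,7,8,9} 7  {3,4,5,6,7,8,9} 21
  8 to go: {0,1,2,3,4,5,7,9} 1  {1,2,3,4,5,7,8,9} 8  {2,3,4,5,6,7,8,9} 28
  if 0:a drops first: 36 orders
  if 6:z drops first: 9 orders
heap linearizations: 45

45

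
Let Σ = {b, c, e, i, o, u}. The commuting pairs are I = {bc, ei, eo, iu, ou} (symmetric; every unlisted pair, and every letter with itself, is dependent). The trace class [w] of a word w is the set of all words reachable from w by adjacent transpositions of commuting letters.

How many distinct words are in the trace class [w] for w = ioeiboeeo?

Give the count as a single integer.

24

piece 0:i — minimal
piece 1:o rests on {0:i}
piece 2:e — minimal
piece 3:i rests on {1:o}
piece 4:b rests on {2:e, 3:i}
piece 5:o rests on {4:b}
piece 6:e rests on {4:b}
piece 7:e rests on {6:e}
piece 8:o rests on {5:o}
minimal pieces: {0:i, 2:e}
ways to finish when only these pieces remain (= sum over removing one remaining piece with nothing left below it):
  1 left: {7}→1  {8}→1
  2 left: {5,8}→1  {6,7}→1  {7,8}→2
  3 left: {5,7,8}→3  {6,7,8}→3
  4 left: {5,6,7,8}→6
  5 left: {4,5,6,7,8}→6
  6 left: {2,4,5,6,7,8}→6  {3,4,5,6,7,8}→6
  7 left: {1,3,4,5,6,7,8}→6  {2,3,4,5,6,7,8}→12
  placing 0:i first → 18 extensions
  placing 2:e first → 6 extensions
total linear extensions = 24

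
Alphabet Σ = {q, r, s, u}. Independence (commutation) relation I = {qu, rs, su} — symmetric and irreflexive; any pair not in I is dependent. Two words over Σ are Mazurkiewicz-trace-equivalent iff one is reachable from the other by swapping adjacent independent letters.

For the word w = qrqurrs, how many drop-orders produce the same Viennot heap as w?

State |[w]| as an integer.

7

drop 0:q onto floor
drop 1:r onto {0:q}
drop 2:q onto {1:r}
drop 3:u onto {1:r}
drop 4:r onto {2:q, 3:u}
drop 5:r onto {4:r}
drop 6:s onto {2:q}
ground layer = {0:q}
drop-orders for the pieces not yet dropped (sum over which currently-grounded one goes next):
  1 to go: {5} 1  {6} 1
  2 to go: {4,5} 1  {5,6} 2
  3 to go: {3,4,5} 1  {4,5,6} 3
  4 to go: {2,4,5,6} 3  {3,4,5,6} 4
  5 to go: {2,3,4,5,6} 7
  if 0:q drops first: 7 orders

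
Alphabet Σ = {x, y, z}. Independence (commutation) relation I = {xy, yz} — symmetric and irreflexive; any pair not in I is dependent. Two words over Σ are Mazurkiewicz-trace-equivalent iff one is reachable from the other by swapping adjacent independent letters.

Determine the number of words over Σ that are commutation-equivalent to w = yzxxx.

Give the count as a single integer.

5

0(y) covers ∅
1(z) covers ∅
2(x) covers 1:z
3(x) covers 2:x
4(x) covers 3:x
floor of heap: 0:y, 1:z
completions by unplaced set U, small U first (add the entries for U minus each lowest piece of U):
  |U|=1: {0}:1  {4}:1
  |U|=2: {0,4}:2  {3,4}:1
  |U|=3: {0,3,4}:3  {2,3,4}:1
  start at 0(y): 1
  start at 1(z): 4
sum over floor = 5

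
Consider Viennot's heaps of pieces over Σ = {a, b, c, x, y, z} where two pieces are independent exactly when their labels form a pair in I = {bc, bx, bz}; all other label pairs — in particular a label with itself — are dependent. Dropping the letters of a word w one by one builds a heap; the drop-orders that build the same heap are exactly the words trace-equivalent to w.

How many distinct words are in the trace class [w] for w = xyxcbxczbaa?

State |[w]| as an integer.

21

#0=x has no predecessor
#1=y depends on [0:x]
#2=x depends on [1:y]
#3=c depends on [2:x]
#4=b depends on [1:y]
#5=x depends on [3:c]
#6=c depends on [5:x]
#7=z depends on [6:c]
#8=b depends on [4:b]
#9=a depends on [7:z, 8:b]
#10=a depends on [9:a]
sources: [0:x]
N(rest) = Σ N(rest − s) over sources s of rest; N(one piece) = 1:
  size 1 → [10]=1
  size 2 → [9,10]=1
  size 3 → [7,9,10]=1  [8,9,10]=1
  size 4 → [4,8,9,10]=1  [6,7,9,10]=1  [7,8,9,10]=2
  size 5 → [4,7,8,9,10]=3  [5,6,7,9,10]=1  [6,7,8,9,10]=3
  size 6 → [3,5,6,7,9,10]=1  [4,6,7,8,9,10]=6  [5,6,7,8,9,10]=4
  size 7 → [2,3,5,6,7,9,10]=1  [3,5,6,7,8,9,10]=5  [4,5,6,7,8,9,10]=10
  size 8 → [2,3,5,6,7,8,9,10]=6  [3,4,5,6,7,8,9,10]=15
  size 9 → [2,3,4,5,6,7,8,9,10]=21
  first=0(x) contributes 21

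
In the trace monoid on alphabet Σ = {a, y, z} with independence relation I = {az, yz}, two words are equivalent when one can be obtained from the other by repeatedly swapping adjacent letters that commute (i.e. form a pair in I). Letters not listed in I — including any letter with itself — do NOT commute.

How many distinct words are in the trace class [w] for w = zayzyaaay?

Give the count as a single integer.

36

#0=z has no predecessor
#1=a has no predecessor
#2=y depends on [1:a]
#3=z depends on [0:z]
#4=y depends on [2:y]
#5=a depends on [4:y]
#6=a depends on [5:a]
#7=a depends on [6:a]
#8=y depends on [7:a]
sources: [0:z, 1:a]
N(rest) = Σ N(rest − s) over sources s of rest; N(one piece) = 1:
  size 1 → [3]=1  [8]=1
  size 2 → [0,3]=1  [3,8]=2  [7,8]=1
  size 3 → [0,3,8]=3  [3,7,8]=3  [6,7,8]=1
  size 4 → [0,3,7,8]=6  [3,6,7,8]=4  [5,6,7,8]=1
  size 5 → [0,3,6,7,8]=10  [3,5,6,7,8]=5  [4,5,6,7,8]=1
  size 6 → [0,3,5,6,7,8]=15  [2,4,5,6,7,8]=1  [3,4,5,6,7,8]=6
  size 7 → [0,3,4,5,6,7,8]=21  [1,2,4,5,6,7,8]=1  [2,3,4,5,6,7,8]=7
  first=0(z) contributes 8
  first=1(a) contributes 28
|[w]| = 36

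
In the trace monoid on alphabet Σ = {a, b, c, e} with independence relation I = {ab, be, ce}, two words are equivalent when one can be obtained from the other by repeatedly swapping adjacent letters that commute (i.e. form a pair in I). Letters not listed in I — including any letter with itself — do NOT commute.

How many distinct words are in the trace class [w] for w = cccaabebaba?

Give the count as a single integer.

56

#0=c has no predecessor
#1=c depends on [0:c]
#2=c depends on [1:c]
#3=a depends on [2:c]
#4=a depends on [3:a]
#5=b depends on [2:c]
#6=e depends on [4:a]
#7=b depends on [5:b]
#8=a depends on [6:e]
#9=b depends on [7:b]
#10=a depends on [8:a]
sources: [0:c]
N(rest) = Σ N(rest − s) over sources s of rest; N(one piece) = 1:
  size 1 → [9]=1  [10]=1
  size 2 → [7,9]=1  [8,10]=1  [9,10]=2
  size 3 → [5,7,9]=1  [6,8,10]=1  [7,9,10]=3  [8,9,10]=3
  size 4 → [4,6,8,10]=1  [5,7,9,10]=4  [6,8,9,10]=4  [7,8,9,10]=6
  size 5 → [3,4,6,8,10]=1  [4,6,8,9,10]=5  [5,7,8,9,10]=10  [6,7,8,9,10]=10
  size 6 → [3,4,6,8,9,10]=6  [4,6,7,8,9,10]=15  [5,6,7,8,9,10]=20
  size 7 → [3,4,6,7,8,9,10]=21  [4,5,6,7,8,9,10]=35
  size 8 → [3,4,5,6,7,8,9,10]=56
  size 9 → [2,3,4,5,6,7,8,9,10]=56
  first=0(c) contributes 56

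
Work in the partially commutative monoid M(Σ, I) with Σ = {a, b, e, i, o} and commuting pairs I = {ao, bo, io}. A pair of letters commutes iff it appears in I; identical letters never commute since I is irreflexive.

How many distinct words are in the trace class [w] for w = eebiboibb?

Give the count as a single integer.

7

#0=e has no predecessor
#1=e depends on [0:e]
#2=b depends on [1:e]
#3=i depends on [2:b]
#4=b depends on [3:i]
#5=o depends on [1:e]
#6=i depends on [4:b]
#7=b depends on [6:i]
#8=b depends on [7:b]
sources: [0:e]
N(rest) = Σ N(rest − s) over sources s of rest; N(one piece) = 1:
  size 1 → [5]=1  [8]=1
  size 2 → [5,8]=2  [7,8]=1
  size 3 → [5,7,8]=3  [6,7,8]=1
  size 4 → [4,6,7,8]=1  [5,6,7,8]=4
  size 5 → [3,4,6,7,8]=1  [4,5,6,7,8]=5
  size 6 → [2,3,4,6,7,8]=1  [3,4,5,6,7,8]=6
  size 7 → [2,3,4,5,6,7,8]=7
  first=0(e) contributes 7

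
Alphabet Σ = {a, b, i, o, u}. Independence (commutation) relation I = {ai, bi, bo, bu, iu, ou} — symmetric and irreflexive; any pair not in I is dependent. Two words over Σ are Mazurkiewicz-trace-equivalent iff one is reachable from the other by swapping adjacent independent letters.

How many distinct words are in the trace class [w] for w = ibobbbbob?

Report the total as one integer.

84

piece 0:i — minimal
piece 1:b — minimal
piece 2:o rests on {0:i}
piece 3:b rests on {1:b}
piece 4:b rests on {3:b}
piece 5:b rests on {4:b}
piece 6:b rests on {5:b}
piece 7:o rests on {2:o}
piece 8:b rests on {6:b}
minimal pieces: {0:i, 1:b}
ways to finish when only these pieces remain (= sum over removing one remaining piece with nothing left below it):
  1 left: {7}→1  {8}→1
  2 left: {2,7}→1  {6,8}→1  {7,8}→2
  3 left: {0,2,7}→1  {2,7,8}→3  {5,6,8}→1  {6,7,8}→3
  4 left: {0,2,7,8}→4  {2,6,7,8}→6  {4,5,6,8}→1  {5,6,7,8}→4
  5 left: {0,2,6,7,8}→10  {2,5,6,7,8}→10  {3,4,5,6,8}→1  {4,5,6,7,8}→5
  6 left: {0,2,5,6,7,8}→20  {1,3,4,5,6,8}→1  {2,4,5,6,7,8}→15  {3,4,5,6,7,8}→6
  7 left: {0,2,4,5,6,7,8}→35  {1,3,4,5,6,7,8}→7  {2,3,4,5,6,7,8}→21
  placing 0:i first → 28 extensions
  placing 1:b first → 56 extensions
total linear extensions = 84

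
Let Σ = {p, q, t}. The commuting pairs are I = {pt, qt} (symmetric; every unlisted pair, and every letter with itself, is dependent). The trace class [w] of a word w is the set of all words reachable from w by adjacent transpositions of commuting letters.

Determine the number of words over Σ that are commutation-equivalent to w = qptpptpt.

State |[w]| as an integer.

56

drop 0:q onto floor
drop 1:p onto {0:q}
drop 2:t onto floor
drop 3:p onto {1:p}
drop 4:p onto {3:p}
drop 5:t onto {2:t}
drop 6:p onto {4:p}
drop 7:t onto {5:t}
ground layer = {0:q, 2:t}
drop-orders for the pieces not yet dropped (sum over which currently-grounded one goes next):
  1 to go: {6} 1  {7} 1
  2 to go: {4,6} 1  {5,7} 1  {6,7} 2
  3 to go: {2,5,7} 1  {3,4,6} 1  {4,6,7} 3  {5,6,7} 3
  4 to go: {1,3,4,6} 1  {2,5,6,7} 4  {3,4,6,7} 4  {4,5,6,7} 6
  5 to go: {0,1,3,4,6} 1  {1,3,4,6,7} 5  {2,4,5,6,7} 10  {3,4,5,6,7} 10
  6 to go: {0,1,3,4,6,7} 6  {1,3,4,5,6,7} 15  {2,3,4,5,6,7} 20
  if 0:q drops first: 35 orders
  if 2:t drops first: 21 orders
heap linearizations: 56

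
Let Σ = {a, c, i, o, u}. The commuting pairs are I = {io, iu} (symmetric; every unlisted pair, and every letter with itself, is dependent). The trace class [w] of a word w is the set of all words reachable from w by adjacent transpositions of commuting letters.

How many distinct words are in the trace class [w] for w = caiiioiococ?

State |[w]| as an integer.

drop 0:c onto floor
drop 1:a onto {0:c}
drop 2:i onto {1:a}
drop 3:i onto {2:i}
drop 4:i onto {3:i}
drop 5:o onto {1:a}
drop 6:i onto {4:i}
drop 7:o onto {5:o}
drop 8:c onto {6:i, 7:o}
drop 9:o onto {8:c}
drop 10:c onto {9:o}
ground layer = {0:c}
drop-orders for the pieces not yet dropped (sum over which currently-grounded one goes next):
  1 to go: {10} 1
  2 to go: {9,10} 1
  3 to go: {8,9,10} 1
  4 to go: {6,8,9,10} 1  {7,8,9,10} 1
  5 to go: {4,6,8,9,10} 1  {5,7,8,9,10} 1  {6,7,8,9,10} 2
  6 to go: {3,4,6,8,9,10} 1  {4,6,7,8,9,10} 3  {5,6,7,8,9,10} 3
  7 to go: {2,3,4,6,8,9,10} 1  {3,4,6,7,8,9,10} 4  {4,5,6,7,8,9,10} 6
  8 to go: {2,3,4,6,7,8,9,10} 5  {3,4,5,6,7,8,9,10} 10
  9 to go: {2,3,4,5,6,7,8,9,10} 15
  if 0:c drops first: 15 orders

15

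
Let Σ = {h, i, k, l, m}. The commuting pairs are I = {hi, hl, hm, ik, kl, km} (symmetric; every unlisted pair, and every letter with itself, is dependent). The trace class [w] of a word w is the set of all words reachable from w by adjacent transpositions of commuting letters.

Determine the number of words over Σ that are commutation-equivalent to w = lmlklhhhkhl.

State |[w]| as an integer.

0(l) covers ∅
1(m) covers 0:l
2(l) covers 1:m
3(k) covers ∅
4(l) covers 2:l
5(h) covers 3:k
6(h) covers 5:h
7(h) covers 6:h
8(k) covers 7:h
9(h) covers 8:k
10(l) covers 4:l
floor of heap: 0:l, 3:k
completions by unplaced set U, small U first (add the entries for U minus each lowest piece of U):
  |U|=1: {9}:1  {10}:1
  |U|=2: {4,10}:1  {8,9}:1  {9,10}:2
  |U|=3: {2,4,10}:1  {4,9,10}:3  {7,8,9}:1  {8,9,10}:3
  |U|=4: {1,2,4,10}:1  {2,4,9,10}:4  {4,8,9,10}:6  {6,7,8,9}:1  {7,8,9,10}:4
  |U|=5: {0,1,2,4,10}:1  {1,2,4,9,10}:5  {2,4,8,9,10}:10  {4,7,8,9,10}:10  {5,6,7,8,9}:1  {6,7,8,9,10}:5
  |U|=6: {0,1,2,4,9,10}:6  {1,2,4,8,9,10}:15  {2,4,7,8,9,10}:20  {3,5,6,7,8,9}:1  {4,6,7,8,9,10}:15  {5,6,7,8,9,10}:6
  |U|=7: {0,1,2,4,8,9,10}:21  {1,2,4,7,8,9,10}:35  {2,4,6,7,8,9,10}:35  {3,5,6,7,8,9,10}:7  {4,5,6,7,8,9,10}:21
  |U|=8: {0,1,2,4,7,8,9,10}:56  {1,2,4,6,7,8,9,10}:70  {2,4,5,6,7,8,9,10}:56  {3,4,5,6,7,8,9,10}:28
  |U|=9: {0,1,2,4,6,7,8,9,10}:126  {1,2,4,5,6,7,8,9,10}:126  {2,3,4,5,6,7,8,9,10}:84
  start at 0(l): 210
  start at 3(k): 252
sum over floor = 462

462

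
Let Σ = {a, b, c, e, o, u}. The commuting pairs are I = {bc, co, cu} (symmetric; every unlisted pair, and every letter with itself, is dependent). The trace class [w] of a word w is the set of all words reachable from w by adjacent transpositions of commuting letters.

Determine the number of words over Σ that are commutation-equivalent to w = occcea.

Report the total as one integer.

4

0(o) covers ∅
1(c) covers ∅
2(c) covers 1:c
3(c) covers 2:c
4(e) covers 0:o, 3:c
5(a) covers 4:e
floor of heap: 0:o, 1:c
completions by unplaced set U, small U first (add the entries for U minus each lowest piece of U):
  |U|=1: {5}:1
  |U|=2: {4,5}:1
  |U|=3: {0,4,5}:1  {3,4,5}:1
  |U|=4: {0,3,4,5}:2  {2,3,4,5}:1
  start at 0(o): 1
  start at 1(c): 3
sum over floor = 4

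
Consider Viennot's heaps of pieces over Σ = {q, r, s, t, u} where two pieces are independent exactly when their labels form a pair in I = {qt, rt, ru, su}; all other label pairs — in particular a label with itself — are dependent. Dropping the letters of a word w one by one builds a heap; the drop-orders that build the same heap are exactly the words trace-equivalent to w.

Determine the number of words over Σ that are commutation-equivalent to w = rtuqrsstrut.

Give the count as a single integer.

12

piece 0:r — minimal
piece 1:t — minimal
piece 2:u rests on {1:t}
piece 3:q rests on {0:r, 2:u}
piece 4:r rests on {3:q}
piece 5:s rests on {4:r}
piece 6:s rests on {5:s}
piece 7:t rests on {6:s}
piece 8:r rests on {6:s}
piece 9:u rests on {7:t}
piece 10:t rests on {9:u}
minimal pieces: {0:r, 1:t}
ways to finish when only these pieces remain (= sum over removing one remaining piece with nothing left below it):
  1 left: {8}→1  {10}→1
  2 left: {8,10}→2  {9,10}→1
  3 left: {7,9,10}→1  {8,9,10}→3
  4 left: {7,8,9,10}→4
  5 left: {6,7,8,9,10}→4
  6 left: {5,6,7,8,9,10}→4
  7 left: {4,5,6,7,8,9,10}→4
  8 left: {3,4,5,6,7,8,9,10}→4
  9 left: {0,3,4,5,6,7,8,9,10}→4  {2,3,4,5,6,7,8,9,10}→4
  placing 0:r first → 4 extensions
  placing 1:t first → 8 extensions
total linear extensions = 12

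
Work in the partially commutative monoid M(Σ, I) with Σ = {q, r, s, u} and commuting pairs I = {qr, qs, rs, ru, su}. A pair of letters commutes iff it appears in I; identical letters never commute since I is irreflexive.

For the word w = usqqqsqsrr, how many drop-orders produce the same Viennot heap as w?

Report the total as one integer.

2520

piece 0:u — minimal
piece 1:s — minimal
piece 2:q rests on {0:u}
piece 3:q rests on {2:q}
piece 4:q rests on {3:q}
piece 5:s rests on {1:s}
piece 6:q rests on {4:q}
piece 7:s rests on {5:s}
piece 8:r — minimal
piece 9:r rests on {8:r}
minimal pieces: {0:u, 1:s, 8:r}
ways to finish when only these pieces remain (= sum over removing one remaining piece with nothing left below it):
  1 left: {6}→1  {7}→1  {9}→1
  2 left: {4,6}→1  {5,7}→1  {6,7}→2  {6,9}→2  {7,9}→2  {8,9}→1
  3 left: {1,5,7}→1  {3,4,6}→1  {4,6,7}→3  {4,6,9}→3  {5,6,7}→3  {5,7,9}→3  {6,7,9}→6  {6,8,9}→3  {7,8,9}→3
  4 left: {1,5,6,7}→4  {1,5,7,9}→4  {2,3,4,6}→1  {3,4,6,7}→4  {3,4,6,9}→4  {4,5,6,7}→6  {4,6,7,9}→12  {4,6,8,9}→6  {5,6,7,9}→12  {5,7,8,9}→6  {6,7,8,9}→12
  5 left: {0,2,3,4,6}→1  {1,4,5,6,7}→10  {1,5,6,7,9}→20  {1,5,7,8,9}→10  {2,3,4,6,7}→5  {2,3,4,6,9}→5  {3,4,5,6,7}→10  {3,4,6,7,9}→20  {3,4,6,8,9}→10  {4,5,6,7,9}→30  {4,6,7,8,9}→30  {5,6,7,8,9}→30
  6 left: {0,2,3,4,6,7}→6  {0,2,3,4,6,9}→6  {1,3,4,5,6,7}→20  {1,4,5,6,7,9}→60  {1,5,6,7,8,9}→60  {2,3,4,5,6,7}→15  {2,3,4,6,7,9}→30  {2,3,4,6,8,9}→15  {3,4,5,6,7,9}→60  {3,4,6,7,8,9}→60  {4,5,6,7,8,9}→90
  7 left: {0,2,3,4,5,6,7}→21  {0,2,3,4,6,7,9}→42  {0,2,3,4,6,8,9}→21  {1,2,3,4,5,6,7}→35  {1,3,4,5,6,7,9}→140  {1,4,5,6,7,8,9}→210  {2,3,4,5,6,7,9}→105  {2,3,4,6,7,8,9}→105  {3,4,5,6,7,8,9}→210
  8 left: {0,1,2,3,4,5,6,7}→56  {0,2,3,4,5,6,7,9}→168  {0,2,3,4,6,7,8,9}→168  {1,2,3,4,5,6,7,9}→280  {1,3,4,5,6,7,8,9}→560  {2,3,4,5,6,7,8,9}→420
  placing 0:u first → 1260 extensions
  placing 1:s first → 756 extensions
  placing 8:r first → 504 extensions
total linear extensions = 2520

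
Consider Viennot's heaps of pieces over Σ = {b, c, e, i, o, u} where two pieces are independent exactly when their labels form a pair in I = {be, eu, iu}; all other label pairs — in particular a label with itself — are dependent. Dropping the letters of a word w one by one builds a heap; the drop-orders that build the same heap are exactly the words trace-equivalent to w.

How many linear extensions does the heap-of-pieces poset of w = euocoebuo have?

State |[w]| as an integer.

#0=e has no predecessor
#1=u has no predecessor
#2=o depends on [0:e, 1:u]
#3=c depends on [2:o]
#4=o depends on [3:c]
#5=e depends on [4:o]
#6=b depends on [4:o]
#7=u depends on [6:b]
#8=o depends on [5:e, 7:u]
sources: [0:e, 1:u]
N(rest) = Σ N(rest − s) over sources s of rest; N(one piece) = 1:
  size 1 → [8]=1
  size 2 → [5,8]=1  [7,8]=1
  size 3 → [5,7,8]=2  [6,7,8]=1
  size 4 → [5,6,7,8]=3
  size 5 → [4,5,6,7,8]=3
  size 6 → [3,4,5,6,7,8]=3
  size 7 → [2,3,4,5,6,7,8]=3
  first=0(e) contributes 3
  first=1(u) contributes 3
|[w]| = 6

6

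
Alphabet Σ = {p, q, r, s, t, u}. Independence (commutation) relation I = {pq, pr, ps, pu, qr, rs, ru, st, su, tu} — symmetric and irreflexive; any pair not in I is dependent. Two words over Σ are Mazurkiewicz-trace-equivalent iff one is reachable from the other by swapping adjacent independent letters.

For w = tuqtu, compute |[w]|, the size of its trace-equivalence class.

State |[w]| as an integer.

piece 0:t — minimal
piece 1:u — minimal
piece 2:q rests on {0:t, 1:u}
piece 3:t rests on {2:q}
piece 4:u rests on {2:q}
minimal pieces: {0:t, 1:u}
ways to finish when only these pieces remain (= sum over removing one remaining piece with nothing left below it):
  1 left: {3}→1  {4}→1
  2 left: {3,4}→2
  3 left: {2,3,4}→2
  placing 0:t first → 2 extensions
  placing 1:u first → 2 extensions
total linear extensions = 4

4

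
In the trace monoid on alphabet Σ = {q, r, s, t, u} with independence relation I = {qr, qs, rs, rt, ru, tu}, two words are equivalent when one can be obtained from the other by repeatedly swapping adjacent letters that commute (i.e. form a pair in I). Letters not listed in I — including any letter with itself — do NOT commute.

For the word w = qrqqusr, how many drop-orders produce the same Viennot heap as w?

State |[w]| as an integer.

#0=q has no predecessor
#1=r has no predecessor
#2=q depends on [0:q]
#3=q depends on [2:q]
#4=u depends on [3:q]
#5=s depends on [4:u]
#6=r depends on [1:r]
sources: [0:q, 1:r]
N(rest) = Σ N(rest − s) over sources s of rest; N(one piece) = 1:
  size 1 → [5]=1  [6]=1
  size 2 → [1,6]=1  [4,5]=1  [5,6]=2
  size 3 → [1,5,6]=3  [3,4,5]=1  [4,5,6]=3
  size 4 → [1,4,5,6]=6  [2,3,4,5]=1  [3,4,5,6]=4
  size 5 → [0,2,3,4,5]=1  [1,3,4,5,6]=10  [2,3,4,5,6]=5
  first=0(q) contributes 15
  first=1(r) contributes 6
|[w]| = 21

21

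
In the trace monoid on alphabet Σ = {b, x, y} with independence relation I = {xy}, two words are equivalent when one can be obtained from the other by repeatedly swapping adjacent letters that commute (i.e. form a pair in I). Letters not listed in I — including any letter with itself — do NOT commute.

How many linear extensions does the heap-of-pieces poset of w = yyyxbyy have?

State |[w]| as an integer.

4

drop 0:y onto floor
drop 1:y onto {0:y}
drop 2:y onto {1:y}
drop 3:x onto floor
drop 4:b onto {2:y, 3:x}
drop 5:y onto {4:b}
drop 6:y onto {5:y}
ground layer = {0:y, 3:x}
drop-orders for the pieces not yet dropped (sum over which currently-grounded one goes next):
  1 to go: {6} 1
  2 to go: {5,6} 1
  3 to go: {4,5,6} 1
  4 to go: {2,4,5,6} 1  {3,4,5,6} 1
  5 to go: {1,2,4,5,6} 1  {2,3,4,5,6} 2
  if 0:y drops first: 3 orders
  if 3:x drops first: 1 orders
heap linearizations: 4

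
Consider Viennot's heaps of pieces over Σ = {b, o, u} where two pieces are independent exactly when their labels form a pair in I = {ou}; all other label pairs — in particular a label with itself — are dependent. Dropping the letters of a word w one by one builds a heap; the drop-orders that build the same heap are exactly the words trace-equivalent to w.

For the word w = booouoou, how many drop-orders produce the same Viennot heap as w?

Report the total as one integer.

21

drop 0:b onto floor
drop 1:o onto {0:b}
drop 2:o onto {1:o}
drop 3:o onto {2:o}
drop 4:u onto {0:b}
drop 5:o onto {3:o}
drop 6:o onto {5:o}
drop 7:u onto {4:u}
ground layer = {0:b}
drop-orders for the pieces not yet dropped (sum over which currently-grounded one goes next):
  1 to go: {6} 1  {7} 1
  2 to go: {4,7} 1  {5,6} 1  {6,7} 2
  3 to go: {3,5,6} 1  {4,6,7} 3  {5,6,7} 3
  4 to go: {2,3,5,6} 1  {3,5,6,7} 4  {4,5,6,7} 6
  5 to go: {1,2,3,5,6} 1  {2,3,5,6,7} 5  {3,4,5,6,7} 10
  6 to go: {1,2,3,5,6,7} 6  {2,3,4,5,6,7} 15
  if 0:b drops first: 21 orders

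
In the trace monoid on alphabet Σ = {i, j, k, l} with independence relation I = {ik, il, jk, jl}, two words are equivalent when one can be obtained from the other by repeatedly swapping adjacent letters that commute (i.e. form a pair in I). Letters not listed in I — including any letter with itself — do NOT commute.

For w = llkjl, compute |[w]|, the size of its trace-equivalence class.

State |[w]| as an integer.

5

drop 0:l onto floor
drop 1:l onto {0:l}
drop 2:k onto {1:l}
drop 3:j onto floor
drop 4:l onto {2:k}
ground layer = {0:l, 3:j}
drop-orders for the pieces not yet dropped (sum over which currently-grounded one goes next):
  1 to go: {3} 1  {4} 1
  2 to go: {2,4} 1  {3,4} 2
  3 to go: {1,2,4} 1  {2,3,4} 3
  if 0:l drops first: 4 orders
  if 3:j drops first: 1 orders
heap linearizations: 5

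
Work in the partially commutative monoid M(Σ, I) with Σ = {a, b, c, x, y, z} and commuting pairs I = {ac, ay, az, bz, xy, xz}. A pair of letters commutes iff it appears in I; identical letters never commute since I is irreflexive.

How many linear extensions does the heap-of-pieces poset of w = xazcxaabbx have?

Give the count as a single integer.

5

piece 0:x — minimal
piece 1:a rests on {0:x}
piece 2:z — minimal
piece 3:c rests on {0:x, 2:z}
piece 4:x rests on {1:a, 3:c}
piece 5:a rests on {4:x}
piece 6:a rests on {5:a}
piece 7:b rests on {6:a}
piece 8:b rests on {7:b}
piece 9:x rests on {8:b}
minimal pieces: {0:x, 2:z}
ways to finish when only these pieces remain (= sum over removing one remaining piece with nothing left below it):
  1 left: {9}→1
  2 left: {8,9}→1
  3 left: {7,8,9}→1
  4 left: {6,7,8,9}→1
  5 left: {5,6,7,8,9}→1
  6 left: {4,5,6,7,8,9}→1
  7 left: {1,4,5,6,7,8,9}→1  {3,4,5,6,7,8,9}→1
  8 left: {1,3,4,5,6,7,8,9}→2  {2,3,4,5,6,7,8,9}→1
  placing 0:x first → 3 extensions
  placing 2:z first → 2 extensions
total linear extensions = 5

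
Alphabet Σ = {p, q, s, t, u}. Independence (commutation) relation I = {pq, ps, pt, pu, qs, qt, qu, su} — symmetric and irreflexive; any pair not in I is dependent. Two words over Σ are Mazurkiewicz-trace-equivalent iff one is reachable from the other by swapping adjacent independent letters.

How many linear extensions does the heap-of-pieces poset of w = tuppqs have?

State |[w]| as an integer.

120

0(t) covers ∅
1(u) covers 0:t
2(p) covers ∅
3(p) covers 2:p
4(q) covers ∅
5(s) covers 0:t
floor of heap: 0:t, 2:p, 4:q
completions by unplaced set U, small U first (add the entries for U minus each lowest piece of U):
  |U|=1: {1}:1  {3}:1  {4}:1  {5}:1
  |U|=2: {1,3}:2  {1,4}:2  {1,5}:2  {2,3}:1  {3,4}:2  {3,5}:2  {4,5}:2
  |U|=3: {0,1,5}:2  {1,2,3}:3  {1,3,4}:6  {1,3,5}:6  {1,4,5}:6  {2,3,4}:3  {2,3,5}:3  {3,4,5}:6
  |U|=4: {0,1,3,5}:8  {0,1,4,5}:8  {1,2,3,4}:12  {1,2,3,5}:12  {1,3,4,5}:24  {2,3,4,5}:12
  start at 0(t): 60
  start at 2(p): 40
  start at 4(q): 20
sum over floor = 120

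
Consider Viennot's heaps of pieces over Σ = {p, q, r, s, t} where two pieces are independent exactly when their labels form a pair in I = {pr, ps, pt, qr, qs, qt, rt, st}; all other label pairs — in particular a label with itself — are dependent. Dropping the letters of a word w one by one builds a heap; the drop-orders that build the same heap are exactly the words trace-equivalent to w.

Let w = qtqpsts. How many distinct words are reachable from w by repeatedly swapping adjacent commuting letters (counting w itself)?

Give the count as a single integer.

210

#0=q has no predecessor
#1=t has no predecessor
#2=q depends on [0:q]
#3=p depends on [2:q]
#4=s has no predecessor
#5=t depends on [1:t]
#6=s depends on [4:s]
sources: [0:q, 1:t, 4:s]
N(rest) = Σ N(rest − s) over sources s of rest; N(one piece) = 1:
  size 1 → [3]=1  [5]=1  [6]=1
  size 2 → [1,5]=1  [2,3]=1  [3,5]=2  [3,6]=2  [4,6]=1  [5,6]=2
  size 3 → [0,2,3]=1  [1,3,5]=3  [1,5,6]=3  [2,3,5]=3  [2,3,6]=3  [3,4,6]=3  [3,5,6]=6  [4,5,6]=3
  size 4 → [0,2,3,5]=4  [0,2,3,6]=4  [1,2,3,5]=6  [1,3,5,6]=12  [1,4,5,6]=6  [2,3,4,6]=6  [2,3,5,6]=12  [3,4,5,6]=12
  size 5 → [0,1,2,3,5]=10  [0,2,3,4,6]=10  [0,2,3,5,6]=20  [1,2,3,5,6]=30  [1,3,4,5,6]=30  [2,3,4,5,6]=30
  first=0(q) contributes 90
  first=1(t) contributes 60
  first=4(s) contributes 60
|[w]| = 210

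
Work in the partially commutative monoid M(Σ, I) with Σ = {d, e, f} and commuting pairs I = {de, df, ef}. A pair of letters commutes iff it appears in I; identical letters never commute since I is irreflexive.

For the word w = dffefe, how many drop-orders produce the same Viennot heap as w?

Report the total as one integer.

60

drop 0:d onto floor
drop 1:f onto floor
drop 2:f onto {1:f}
drop 3:e onto floor
drop 4:f onto {2:f}
drop 5:e onto {3:e}
ground layer = {0:d, 1:f, 3:e}
drop-orders for the pieces not yet dropped (sum over which currently-grounded one goes next):
  1 to go: {0} 1  {4} 1  {5} 1
  2 to go: {0,4} 2  {0,5} 2  {2,4} 1  {3,5} 1  {4,5} 2
  3 to go: {0,2,4} 3  {0,3,5} 3  {0,4,5} 6  {1,2,4} 1  {2,4,5} 3  {3,4,5} 3
  4 to go: {0,1,2,4} 4  {0,2,4,5} 12  {0,3,4,5} 12  {1,2,4,5} 4  {2,3,4,5} 6
  if 0:d drops first: 10 orders
  if 1:f drops first: 30 orders
  if 3:e drops first: 20 orders
heap linearizations: 60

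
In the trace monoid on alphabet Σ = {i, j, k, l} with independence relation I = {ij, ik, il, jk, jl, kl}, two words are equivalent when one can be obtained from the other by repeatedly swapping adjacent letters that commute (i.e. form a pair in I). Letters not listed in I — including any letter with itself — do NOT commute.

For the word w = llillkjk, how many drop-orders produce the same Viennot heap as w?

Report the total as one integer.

drop 0:l onto floor
drop 1:l onto {0:l}
drop 2:i onto floor
drop 3:l onto {1:l}
drop 4:l onto {3:l}
drop 5:k onto floor
drop 6:j onto floor
drop 7:k onto {5:k}
ground layer = {0:l, 2:i, 5:k, 6:j}
drop-orders for the pieces not yet dropped (sum over which currently-grounded one goes next):
  1 to go: {2} 1  {4} 1  {6} 1  {7} 1
  2 to go: {2,4} 2  {2,6} 2  {2,7} 2  {3,4} 1  {4,6} 2  {4,7} 2  {5,7} 1  {6,7} 2
  3 to go: {1,3,4} 1  {2,3,4} 3  {2,4,6} 6  {2,4,7} 6  {2,5,7} 3  {2,6,7} 6  {3,4,6} 3  {3,4,7} 3  {4,5,7} 3  {4,6,7} 6  {5,6,7} 3
  4 to go: {0,1,3,4} 1  {1,2,3,4} 4  {1,3,4,6} 4  {1,3,4,7} 4  {2,3,4,6} 12  {2,3,4,7} 12  {2,4,5,7} 12  {2,4,6,7} 24  {2,5,6,7} 12  {3,4,5,7} 6  {3,4,6,7} 12  {4,5,6,7} 12
  5 to go: {0,1,2,3,4} 5  {0,1,3,4,6} 5  {0,1,3,4,7} 5  {1,2,3,4,6} 20  {1,2,3,4,7} 20  {1,3,4,5,7} 10  {1,3,4,6,7} 20  {2,3,4,5,7} 30  {2,3,4,6,7} 60  {2,4,5,6,7} 60  {3,4,5,6,7} 30
  6 to go: {0,1,2,3,4,6} 30  {0,1,2,3,4,7} 30  {0,1,3,4,5,7} 15  {0,1,3,4,6,7} 30  {1,2,3,4,5,7} 60  {1,2,3,4,6,7} 120  {1,3,4,5,6,7} 60  {2,3,4,5,6,7} 180
  if 0:l drops first: 420 orders
  if 2:i drops first: 105 orders
  if 5:k drops first: 210 orders
  if 6:j drops first: 105 orders
heap linearizations: 840

840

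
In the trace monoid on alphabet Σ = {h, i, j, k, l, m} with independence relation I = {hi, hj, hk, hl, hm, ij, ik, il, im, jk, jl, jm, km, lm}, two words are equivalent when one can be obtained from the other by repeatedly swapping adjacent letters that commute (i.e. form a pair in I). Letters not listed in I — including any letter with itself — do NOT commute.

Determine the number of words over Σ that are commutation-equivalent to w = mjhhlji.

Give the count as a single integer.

1260

piece 0:m — minimal
piece 1:j — minimal
piece 2:h — minimal
piece 3:h rests on {2:h}
piece 4:l — minimal
piece 5:j rests on {1:j}
piece 6:i — minimal
minimal pieces: {0:m, 1:j, 2:h, 4:l, 6:i}
ways to finish when only these pieces remain (= sum over removing one remaining piece with nothing left below it):
  1 left: {0}→1  {3}→1  {4}→1  {5}→1  {6}→1
  2 left: {0,3}→2  {0,4}→2  {0,5}→2  {0,6}→2  {1,5}→1  {2,3}→1  {3,4}→2  {3,5}→2  {3,6}→2  {4,5}→2  {4,6}→2  {5,6}→2
  3 left: {0,1,5}→3  {0,2,3}→3  {0,3,4}→6  {0,3,5}→6  {0,3,6}→6  {0,4,5}→6  {0,4,6}→6  {0,5,6}→6  {1,3,5}→3  {1,4,5}→3  {1,5,6}→3  {2,3,4}→3  {2,3,5}→3  {2,3,6}→3  {3,4,5}→6  {3,4,6}→6  {3,5,6}→6  {4,5,6}→6
  4 left: {0,1,3,5}→12  {0,1,4,5}→12  {0,1,5,6}→12  {0,2,3,4}→12  {0,2,3,5}→12  {0,2,3,6}→12  {0,3,4,5}→24  {0,3,4,6}→24  {0,3,5,6}→24  {0,4,5,6}→24  {1,2,3,5}→6  {1,3,4,5}→12  {1,3,5,6}→12  {1,4,5,6}→12  {2,3,4,5}→12  {2,3,4,6}→12  {2,3,5,6}→12  {3,4,5,6}→24
  5 left: {0,1,2,3,5}→30  {0,1,3,4,5}→60  {0,1,3,5,6}→60  {0,1,4,5,6}→60  {0,2,3,4,5}→60  {0,2,3,4,6}→60  {0,2,3,5,6}→60  {0,3,4,5,6}→120  {1,2,3,4,5}→30  {1,2,3,5,6}→30  {1,3,4,5,6}→60  {2,3,4,5,6}→60
  placing 0:m first → 180 extensions
  placing 1:j first → 360 extensions
  placing 2:h first → 360 extensions
  placing 4:l first → 180 extensions
  placing 6:i first → 180 extensions
total linear extensions = 1260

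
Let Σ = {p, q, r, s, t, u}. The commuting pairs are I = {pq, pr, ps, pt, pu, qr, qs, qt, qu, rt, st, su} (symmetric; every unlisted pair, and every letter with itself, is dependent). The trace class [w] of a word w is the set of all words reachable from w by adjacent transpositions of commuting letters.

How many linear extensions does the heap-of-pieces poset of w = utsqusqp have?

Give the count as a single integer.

#0=u has no predecessor
#1=t depends on [0:u]
#2=s has no predecessor
#3=q has no predecessor
#4=u depends on [1:t]
#5=s depends on [2:s]
#6=q depends on [3:q]
#7=p has no predecessor
sources: [0:u, 2:s, 3:q, 7:p]
N(rest) = Σ N(rest − s) over sources s of rest; N(one piece) = 1:
  size 1 → [4]=1  [5]=1  [6]=1  [7]=1
  size 2 → [1,4]=1  [2,5]=1  [3,6]=1  [4,5]=2  [4,6]=2  [4,7]=2  [5,6]=2  [5,7]=2  [6,7]=2
  size 3 → [0,1,4]=1  [1,4,5]=3  [1,4,6]=3  [1,4,7]=3  [2,4,5]=3  [2,5,6]=3  [2,5,7]=3  [3,4,6]=3  [3,5,6]=3  [3,6,7]=3  [4,5,6]=6  [4,5,7]=6  [4,6,7]=6  [5,6,7]=6
  size 4 → [0,1,4,5]=4  [0,1,4,6]=4  [0,1,4,7]=4  [1,2,4,5]=6  [1,3,4,6]=6  [1,4,5,6]=12  [1,4,5,7]=12  [1,4,6,7]=12  [2,3,5,6]=6  [2,4,5,6]=12  [2,4,5,7]=12  [2,5,6,7]=12  [3,4,5,6]=12  [3,4,6,7]=12  [3,5,6,7]=12  [4,5,6,7]=24
  size 5 → [0,1,2,4,5]=10  [0,1,3,4,6]=10  [0,1,4,5,6]=20  [0,1,4,5,7]=20  [0,1,4,6,7]=20  [1,2,4,5,6]=30  [1,2,4,5,7]=30  [1,3,4,5,6]=30  [1,3,4,6,7]=30  [1,4,5,6,7]=60  [2,3,4,5,6]=30  [2,3,5,6,7]=30  [2,4,5,6,7]=60  [3,4,5,6,7]=60
  size 6 → [0,1,2,4,5,6]=60  [0,1,2,4,5,7]=60  [0,1,3,4,5,6]=60  [0,1,3,4,6,7]=60  [0,1,4,5,6,7]=120  [1,2,3,4,5,6]=90  [1,2,4,5,6,7]=180  [1,3,4,5,6,7]=180  [2,3,4,5,6,7]=180
  first=0(u) contributes 630
  first=2(s) contributes 420
  first=3(q) contributes 420
  first=7(p) contributes 210
|[w]| = 1680

1680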